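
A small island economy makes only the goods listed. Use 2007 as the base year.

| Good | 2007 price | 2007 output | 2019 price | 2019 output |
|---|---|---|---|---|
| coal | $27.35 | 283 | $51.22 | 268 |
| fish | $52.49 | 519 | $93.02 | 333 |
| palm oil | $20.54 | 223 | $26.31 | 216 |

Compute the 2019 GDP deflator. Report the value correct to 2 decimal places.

Nominal GDP 2019 = 51.22·268 + 93.02·333 + 26.31·216 = 50385.58.
Real GDP 2019 (at 2007 prices) = 27.35·268 + 52.49·333 + 20.54·216 = 29245.61.
Deflator = Nominal/Real × 100 = 50385.58/29245.61 × 100 = 172.284.

172.28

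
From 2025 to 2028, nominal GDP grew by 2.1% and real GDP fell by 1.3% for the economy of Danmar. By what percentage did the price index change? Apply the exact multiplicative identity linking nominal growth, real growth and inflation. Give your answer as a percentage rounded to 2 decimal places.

3.44%

(1 + g_nom) = (1 + g_real)(1 + π), so π = 1.0210 / 0.9870 − 1 = 0.03445.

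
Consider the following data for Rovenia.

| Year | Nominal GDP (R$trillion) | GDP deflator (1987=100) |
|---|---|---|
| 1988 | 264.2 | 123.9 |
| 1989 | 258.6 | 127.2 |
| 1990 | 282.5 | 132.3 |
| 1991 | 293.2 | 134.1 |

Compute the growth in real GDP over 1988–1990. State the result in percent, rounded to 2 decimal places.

0.14%

Real GDP 1988 = 264.2/1.239 = 213.24.
Real GDP 1990 = 282.5/1.323 = 213.53.
Change = 213.53/213.24 − 1 = 0.0014.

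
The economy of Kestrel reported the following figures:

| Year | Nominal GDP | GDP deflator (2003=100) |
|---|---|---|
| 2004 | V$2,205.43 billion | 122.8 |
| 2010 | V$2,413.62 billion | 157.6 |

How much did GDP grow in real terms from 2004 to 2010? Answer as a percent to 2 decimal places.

-14.73%

Deflate each year: 2004 → 2205.43/1.228 = 1795.95; 2010 → 2413.62/1.576 = 1531.48.
So real GDP changed by 1531.48/1795.95 − 1 = -0.1473, i.e. -14.73%.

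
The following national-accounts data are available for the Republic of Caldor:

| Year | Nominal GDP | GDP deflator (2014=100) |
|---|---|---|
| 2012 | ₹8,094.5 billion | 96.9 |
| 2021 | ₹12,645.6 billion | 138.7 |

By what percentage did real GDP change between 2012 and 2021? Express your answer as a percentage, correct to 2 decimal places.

9.14%

Deflate each year: 2012 → 8094.5/0.969 = 8353.46; 2021 → 12645.6/1.387 = 9117.23.
So real GDP changed by 9117.23/8353.46 − 1 = 0.0914, i.e. 9.14%.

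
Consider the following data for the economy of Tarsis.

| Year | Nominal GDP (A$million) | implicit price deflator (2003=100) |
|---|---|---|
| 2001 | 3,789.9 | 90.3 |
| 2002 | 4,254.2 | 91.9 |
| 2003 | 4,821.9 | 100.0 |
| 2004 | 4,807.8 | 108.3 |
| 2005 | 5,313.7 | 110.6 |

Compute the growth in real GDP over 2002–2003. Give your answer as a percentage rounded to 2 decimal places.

4.16%

Real GDP 2002 = 4254.2/0.919 = 4629.16.
Real GDP 2003 = 4821.9/1.000 = 4821.90.
Change = 4821.90/4629.16 − 1 = 0.0416.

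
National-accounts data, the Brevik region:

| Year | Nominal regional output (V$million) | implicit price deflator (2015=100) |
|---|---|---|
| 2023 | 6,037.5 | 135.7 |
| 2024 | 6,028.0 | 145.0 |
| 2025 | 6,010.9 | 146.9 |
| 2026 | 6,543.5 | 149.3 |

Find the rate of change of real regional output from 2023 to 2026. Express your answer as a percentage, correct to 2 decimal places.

-1.49%

Real regional output 2023 = 6037.5/1.357 = 4449.15.
Real regional output 2026 = 6543.5/1.493 = 4382.79.
Change = 4382.79/4449.15 − 1 = -0.0149.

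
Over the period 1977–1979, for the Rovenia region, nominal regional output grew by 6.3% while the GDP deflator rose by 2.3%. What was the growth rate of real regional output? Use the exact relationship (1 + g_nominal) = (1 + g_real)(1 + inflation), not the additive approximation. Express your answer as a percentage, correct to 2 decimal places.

(1 + g_nom) = (1 + g_real)(1 + π), so g_real = 1.0630 / 1.0230 − 1 = 0.03910.

3.91%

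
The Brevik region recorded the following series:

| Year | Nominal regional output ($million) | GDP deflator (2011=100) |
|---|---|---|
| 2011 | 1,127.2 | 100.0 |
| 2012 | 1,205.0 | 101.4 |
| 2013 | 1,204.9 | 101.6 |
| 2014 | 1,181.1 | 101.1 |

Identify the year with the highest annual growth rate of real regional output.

2012

2012: real = 1205.0/1.014 = 1188.36; growth vs 2011 (1127.20) = 5.43%.
2013: real = 1204.9/1.016 = 1185.93; growth vs 2012 (1188.36) = -0.20%.
2014: real = 1181.1/1.011 = 1168.25; growth vs 2013 (1185.93) = -1.49%.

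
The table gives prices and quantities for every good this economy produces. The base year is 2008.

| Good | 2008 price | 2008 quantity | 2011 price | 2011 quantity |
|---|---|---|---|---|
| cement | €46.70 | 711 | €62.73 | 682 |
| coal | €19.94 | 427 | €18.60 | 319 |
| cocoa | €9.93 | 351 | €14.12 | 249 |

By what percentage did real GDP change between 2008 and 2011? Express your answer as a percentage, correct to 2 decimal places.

Real GDP 2008 = Nominal GDP 2008 = 46.70·711 + 19.94·427 + 9.93·351 = 45203.51.
Real GDP 2011 (at 2008 prices) = 46.70·682 + 19.94·319 + 9.93·249 = 40682.83.
Real growth = 40682.83/45203.51 − 1 = -0.1000.

-10.00%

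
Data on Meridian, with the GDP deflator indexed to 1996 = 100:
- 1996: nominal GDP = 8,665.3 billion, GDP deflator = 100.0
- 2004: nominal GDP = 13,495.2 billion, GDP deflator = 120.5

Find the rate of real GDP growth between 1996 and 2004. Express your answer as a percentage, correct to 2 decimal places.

29.24%

Deflate each year: 1996 → 8665.3/1.000 = 8665.30; 2004 → 13495.2/1.205 = 11199.34.
So real GDP changed by 11199.34/8665.30 − 1 = 0.2924, i.e. 29.24%.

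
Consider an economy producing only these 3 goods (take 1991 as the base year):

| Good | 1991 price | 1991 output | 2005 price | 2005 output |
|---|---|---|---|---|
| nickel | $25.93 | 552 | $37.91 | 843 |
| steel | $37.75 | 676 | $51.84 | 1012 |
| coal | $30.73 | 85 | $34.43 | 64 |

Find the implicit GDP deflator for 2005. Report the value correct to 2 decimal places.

Nominal GDP 2005 = 37.91·843 + 51.84·1012 + 34.43·64 = 86623.73.
Real GDP 2005 (at 1991 prices) = 25.93·843 + 37.75·1012 + 30.73·64 = 62028.71.
Deflator = Nominal/Real × 100 = 86623.73/62028.71 × 100 = 139.651.

139.65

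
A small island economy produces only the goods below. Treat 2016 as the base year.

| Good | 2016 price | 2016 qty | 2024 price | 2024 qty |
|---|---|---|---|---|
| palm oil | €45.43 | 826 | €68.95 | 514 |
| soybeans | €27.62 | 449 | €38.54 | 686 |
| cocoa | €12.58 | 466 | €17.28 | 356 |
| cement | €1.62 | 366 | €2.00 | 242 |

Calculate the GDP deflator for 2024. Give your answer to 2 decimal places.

Nominal GDP 2024 = 68.95·514 + 38.54·686 + 17.28·356 + 2.00·242 = 68514.42.
Real GDP 2024 (at 2016 prices) = 45.43·514 + 27.62·686 + 12.58·356 + 1.62·242 = 47168.86.
Deflator = Nominal/Real × 100 = 68514.42/47168.86 × 100 = 145.253.

145.25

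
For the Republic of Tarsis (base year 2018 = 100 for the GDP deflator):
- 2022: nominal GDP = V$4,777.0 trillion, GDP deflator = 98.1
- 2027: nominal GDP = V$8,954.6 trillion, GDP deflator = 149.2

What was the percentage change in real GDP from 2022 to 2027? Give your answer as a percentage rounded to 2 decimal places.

Real GDP 2022 = 4777.0 / 0.981 = 4869.52.
Real GDP 2027 = 8954.6 / 1.492 = 6001.74.
Real growth = 6001.74 / 4869.52 − 1 = 0.2325.

23.25%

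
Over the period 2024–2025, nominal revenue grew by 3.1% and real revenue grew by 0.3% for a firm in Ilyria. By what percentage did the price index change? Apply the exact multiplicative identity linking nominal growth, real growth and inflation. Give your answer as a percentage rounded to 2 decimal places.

(1 + g_nom) = (1 + g_real)(1 + π), so π = 1.0310 / 1.0030 − 1 = 0.02792.

2.79%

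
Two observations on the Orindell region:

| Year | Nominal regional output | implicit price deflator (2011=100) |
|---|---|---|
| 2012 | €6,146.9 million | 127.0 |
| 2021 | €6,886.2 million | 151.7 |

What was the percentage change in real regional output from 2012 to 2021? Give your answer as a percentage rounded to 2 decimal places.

-6.21%

Real regional output 2012 = 6146.9 / 1.270 = 4840.08.
Real regional output 2021 = 6886.2 / 1.517 = 4539.35.
Real growth = 4539.35 / 4840.08 − 1 = -0.0621.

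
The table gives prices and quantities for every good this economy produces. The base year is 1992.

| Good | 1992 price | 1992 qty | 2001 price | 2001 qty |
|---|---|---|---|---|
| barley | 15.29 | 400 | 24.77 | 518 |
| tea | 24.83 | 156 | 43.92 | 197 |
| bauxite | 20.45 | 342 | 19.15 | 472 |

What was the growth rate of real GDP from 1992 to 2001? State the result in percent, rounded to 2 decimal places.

Real GDP 1992 = Nominal GDP 1992 = 15.29·400 + 24.83·156 + 20.45·342 = 16983.38.
Real GDP 2001 (at 1992 prices) = 15.29·518 + 24.83·197 + 20.45·472 = 22464.13.
Real growth = 22464.13/16983.38 − 1 = 0.3227.

32.27%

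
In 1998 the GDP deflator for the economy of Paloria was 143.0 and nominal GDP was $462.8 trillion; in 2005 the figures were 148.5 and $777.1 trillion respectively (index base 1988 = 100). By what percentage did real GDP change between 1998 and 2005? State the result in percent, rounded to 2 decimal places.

61.69%

Real GDP 1998 = 462.8 / 1.430 = 323.64.
Real GDP 2005 = 777.1 / 1.485 = 523.30.
Real growth = 523.30 / 323.64 − 1 = 0.6169.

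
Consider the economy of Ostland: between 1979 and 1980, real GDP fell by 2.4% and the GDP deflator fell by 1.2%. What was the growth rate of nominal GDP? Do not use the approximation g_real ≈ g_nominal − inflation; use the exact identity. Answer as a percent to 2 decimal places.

(1 + g_nom) = (1 + g_real)(1 + π) = 0.9760 × 0.9880 = 0.96429.

-3.57%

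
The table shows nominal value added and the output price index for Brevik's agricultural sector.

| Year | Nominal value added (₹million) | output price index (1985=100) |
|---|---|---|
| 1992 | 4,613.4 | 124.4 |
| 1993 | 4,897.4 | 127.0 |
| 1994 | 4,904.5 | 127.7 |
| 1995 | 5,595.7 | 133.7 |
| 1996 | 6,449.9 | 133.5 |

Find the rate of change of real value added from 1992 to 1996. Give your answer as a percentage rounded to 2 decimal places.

30.28%

Real value added 1992 = 4613.4/1.244 = 3708.52.
Real value added 1996 = 6449.9/1.335 = 4831.39.
Change = 4831.39/3708.52 − 1 = 0.3028.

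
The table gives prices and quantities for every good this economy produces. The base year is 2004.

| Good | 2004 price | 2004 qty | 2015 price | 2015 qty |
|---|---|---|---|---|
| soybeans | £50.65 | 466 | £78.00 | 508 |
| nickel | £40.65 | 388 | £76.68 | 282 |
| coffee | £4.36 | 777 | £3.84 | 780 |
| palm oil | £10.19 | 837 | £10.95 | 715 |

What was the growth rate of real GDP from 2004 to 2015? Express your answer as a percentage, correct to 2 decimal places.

Real GDP 2004 = Nominal GDP 2004 = 50.65·466 + 40.65·388 + 4.36·777 + 10.19·837 = 51291.85.
Real GDP 2015 (at 2004 prices) = 50.65·508 + 40.65·282 + 4.36·780 + 10.19·715 = 47880.15.
Real growth = 47880.15/51291.85 − 1 = -0.0665.

-6.65%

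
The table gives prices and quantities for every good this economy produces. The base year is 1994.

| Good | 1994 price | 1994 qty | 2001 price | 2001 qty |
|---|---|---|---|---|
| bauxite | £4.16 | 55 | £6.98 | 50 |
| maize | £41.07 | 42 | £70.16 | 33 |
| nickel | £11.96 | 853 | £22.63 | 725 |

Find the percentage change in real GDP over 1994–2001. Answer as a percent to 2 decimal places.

Real GDP 1994 = Nominal GDP 1994 = 4.16·55 + 41.07·42 + 11.96·853 = 12155.62.
Real GDP 2001 (at 1994 prices) = 4.16·50 + 41.07·33 + 11.96·725 = 10234.31.
Real growth = 10234.31/12155.62 − 1 = -0.1581.

-15.81%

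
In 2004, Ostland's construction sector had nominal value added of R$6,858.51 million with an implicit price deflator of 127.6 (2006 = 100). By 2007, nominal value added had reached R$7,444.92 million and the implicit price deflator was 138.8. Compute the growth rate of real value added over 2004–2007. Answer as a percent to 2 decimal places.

Deflate each year: 2004 → 6858.51/1.276 = 5375.01; 2007 → 7444.92/1.388 = 5363.78.
So real value added changed by 5363.78/5375.01 − 1 = -0.0021, i.e. -0.21%.

-0.21%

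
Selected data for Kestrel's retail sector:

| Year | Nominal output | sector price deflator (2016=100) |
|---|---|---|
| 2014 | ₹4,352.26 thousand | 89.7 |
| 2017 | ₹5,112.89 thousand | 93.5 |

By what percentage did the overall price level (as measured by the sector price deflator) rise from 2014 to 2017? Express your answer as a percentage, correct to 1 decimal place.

4.2%

Price-level change = 93.5 / 89.7 − 1 = 0.0424.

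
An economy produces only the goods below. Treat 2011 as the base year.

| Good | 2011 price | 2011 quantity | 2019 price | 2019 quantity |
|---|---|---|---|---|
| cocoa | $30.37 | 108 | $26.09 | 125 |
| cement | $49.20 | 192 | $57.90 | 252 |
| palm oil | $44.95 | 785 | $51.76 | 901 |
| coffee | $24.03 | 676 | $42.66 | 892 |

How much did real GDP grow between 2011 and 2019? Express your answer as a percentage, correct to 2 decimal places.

21.59%

Real GDP 2011 = Nominal GDP 2011 = 30.37·108 + 49.20·192 + 44.95·785 + 24.03·676 = 64256.39.
Real GDP 2019 (at 2011 prices) = 30.37·125 + 49.20·252 + 44.95·901 + 24.03·892 = 78129.36.
Real growth = 78129.36/64256.39 − 1 = 0.2159.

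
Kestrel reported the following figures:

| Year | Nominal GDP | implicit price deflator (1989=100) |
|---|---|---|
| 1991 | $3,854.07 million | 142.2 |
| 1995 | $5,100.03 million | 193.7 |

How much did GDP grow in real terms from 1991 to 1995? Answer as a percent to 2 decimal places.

-2.85%

Real GDP 1991 = 3854.07 / 1.422 = 2710.32.
Real GDP 1995 = 5100.03 / 1.937 = 2632.95.
Real growth = 2632.95 / 2710.32 − 1 = -0.0285.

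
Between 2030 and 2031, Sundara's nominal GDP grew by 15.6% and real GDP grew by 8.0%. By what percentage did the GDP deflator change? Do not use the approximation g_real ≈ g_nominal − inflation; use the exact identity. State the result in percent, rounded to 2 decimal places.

(1 + g_nom) = (1 + g_real)(1 + π), so π = 1.1560 / 1.0800 − 1 = 0.07037.

7.04%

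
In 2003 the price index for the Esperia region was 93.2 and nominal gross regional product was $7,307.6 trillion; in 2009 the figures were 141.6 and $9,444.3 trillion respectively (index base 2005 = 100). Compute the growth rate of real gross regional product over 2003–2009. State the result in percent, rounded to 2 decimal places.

Deflate each year: 2003 → 7307.6/0.932 = 7840.77; 2009 → 9444.3/1.416 = 6669.70.
So real gross regional product changed by 6669.70/7840.77 − 1 = -0.1494, i.e. -14.94%.

-14.94%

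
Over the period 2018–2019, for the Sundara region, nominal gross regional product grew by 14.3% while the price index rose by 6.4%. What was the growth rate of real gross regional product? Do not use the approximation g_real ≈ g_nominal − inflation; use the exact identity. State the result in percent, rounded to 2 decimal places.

(1 + g_nom) = (1 + g_real)(1 + π), so g_real = 1.1430 / 1.0640 − 1 = 0.07425.

7.42%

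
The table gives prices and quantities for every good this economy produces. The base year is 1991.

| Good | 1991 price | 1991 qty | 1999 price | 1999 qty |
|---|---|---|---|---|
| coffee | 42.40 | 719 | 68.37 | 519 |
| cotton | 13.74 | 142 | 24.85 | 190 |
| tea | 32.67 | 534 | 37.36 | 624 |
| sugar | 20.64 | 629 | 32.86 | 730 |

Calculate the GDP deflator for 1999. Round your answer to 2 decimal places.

145.67

Nominal GDP 1999 = 68.37·519 + 24.85·190 + 37.36·624 + 32.86·730 = 87505.97.
Real GDP 1999 (at 1991 prices) = 42.40·519 + 13.74·190 + 32.67·624 + 20.64·730 = 60069.48.
Deflator = Nominal/Real × 100 = 87505.97/60069.48 × 100 = 145.675.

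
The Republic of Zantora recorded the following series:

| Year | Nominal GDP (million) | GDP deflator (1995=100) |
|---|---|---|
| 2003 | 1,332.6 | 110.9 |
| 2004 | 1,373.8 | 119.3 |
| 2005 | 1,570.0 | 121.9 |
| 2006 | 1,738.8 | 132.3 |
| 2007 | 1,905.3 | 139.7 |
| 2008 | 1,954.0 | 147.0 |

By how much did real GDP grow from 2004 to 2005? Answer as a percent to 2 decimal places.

11.84%

Real GDP 2004 = 1373.8/1.193 = 1151.55.
Real GDP 2005 = 1570.0/1.219 = 1287.94.
Change = 1287.94/1151.55 − 1 = 0.1184.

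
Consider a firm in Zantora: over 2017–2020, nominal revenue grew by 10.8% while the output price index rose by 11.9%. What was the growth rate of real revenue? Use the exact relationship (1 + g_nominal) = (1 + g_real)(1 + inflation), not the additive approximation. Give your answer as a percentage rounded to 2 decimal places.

-0.98%

(1 + g_nom) = (1 + g_real)(1 + π), so g_real = 1.1080 / 1.1190 − 1 = -0.00983.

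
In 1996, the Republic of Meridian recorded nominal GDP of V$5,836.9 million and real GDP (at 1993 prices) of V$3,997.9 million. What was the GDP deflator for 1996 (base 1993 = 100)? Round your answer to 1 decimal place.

146.0

GDP deflator = (Nominal / Real) × 100 = 5836.9 / 3997.9 × 100 = 146.00.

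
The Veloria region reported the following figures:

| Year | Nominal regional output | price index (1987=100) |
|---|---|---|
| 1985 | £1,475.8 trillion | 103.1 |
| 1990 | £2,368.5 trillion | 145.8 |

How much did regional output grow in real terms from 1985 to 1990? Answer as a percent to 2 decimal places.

Real regional output 1985 = 1475.8 / 1.031 = 1431.43.
Real regional output 1990 = 2368.5 / 1.458 = 1624.49.
Real growth = 1624.49 / 1431.43 − 1 = 0.1349.

13.49%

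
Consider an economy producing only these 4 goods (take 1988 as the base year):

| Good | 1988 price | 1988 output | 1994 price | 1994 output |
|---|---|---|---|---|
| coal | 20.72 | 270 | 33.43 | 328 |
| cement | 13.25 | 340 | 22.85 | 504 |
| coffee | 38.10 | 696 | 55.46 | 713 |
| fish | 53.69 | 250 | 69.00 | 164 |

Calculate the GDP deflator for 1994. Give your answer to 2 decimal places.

148.33

Nominal GDP 1994 = 33.43·328 + 22.85·504 + 55.46·713 + 69.00·164 = 73340.42.
Real GDP 1994 (at 1988 prices) = 20.72·328 + 13.25·504 + 38.10·713 + 53.69·164 = 49444.62.
Deflator = Nominal/Real × 100 = 73340.42/49444.62 × 100 = 148.328.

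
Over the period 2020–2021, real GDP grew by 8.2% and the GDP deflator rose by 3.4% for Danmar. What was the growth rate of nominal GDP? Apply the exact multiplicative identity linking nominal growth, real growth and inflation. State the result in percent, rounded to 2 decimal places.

(1 + g_nom) = (1 + g_real)(1 + π) = 1.0820 × 1.0340 = 1.11879.

11.88%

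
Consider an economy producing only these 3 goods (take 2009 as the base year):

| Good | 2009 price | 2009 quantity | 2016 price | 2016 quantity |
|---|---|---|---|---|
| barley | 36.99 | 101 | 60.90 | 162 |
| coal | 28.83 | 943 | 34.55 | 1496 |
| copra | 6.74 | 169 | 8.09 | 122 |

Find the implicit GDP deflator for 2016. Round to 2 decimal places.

Nominal GDP 2016 = 60.90·162 + 34.55·1496 + 8.09·122 = 62539.58.
Real GDP 2016 (at 2009 prices) = 36.99·162 + 28.83·1496 + 6.74·122 = 49944.34.
Deflator = Nominal/Real × 100 = 62539.58/49944.34 × 100 = 125.219.

125.22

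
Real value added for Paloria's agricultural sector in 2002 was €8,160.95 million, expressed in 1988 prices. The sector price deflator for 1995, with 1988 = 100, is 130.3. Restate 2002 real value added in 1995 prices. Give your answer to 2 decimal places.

Real value added in 1995 prices = Real value added in 1988 prices × (P_1995/P_1988) = 8160.95 × 1.303 = 10633.72.

€10,633.72 million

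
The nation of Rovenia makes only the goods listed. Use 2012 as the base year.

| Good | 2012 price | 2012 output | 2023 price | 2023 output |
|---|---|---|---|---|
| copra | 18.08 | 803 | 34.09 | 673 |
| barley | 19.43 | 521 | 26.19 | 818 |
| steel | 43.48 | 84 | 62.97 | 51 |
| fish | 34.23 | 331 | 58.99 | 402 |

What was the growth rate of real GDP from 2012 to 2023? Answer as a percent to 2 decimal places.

Real GDP 2012 = Nominal GDP 2012 = 18.08·803 + 19.43·521 + 43.48·84 + 34.23·331 = 39623.72.
Real GDP 2023 (at 2012 prices) = 18.08·673 + 19.43·818 + 43.48·51 + 34.23·402 = 44039.52.
Real growth = 44039.52/39623.72 − 1 = 0.1114.

11.14%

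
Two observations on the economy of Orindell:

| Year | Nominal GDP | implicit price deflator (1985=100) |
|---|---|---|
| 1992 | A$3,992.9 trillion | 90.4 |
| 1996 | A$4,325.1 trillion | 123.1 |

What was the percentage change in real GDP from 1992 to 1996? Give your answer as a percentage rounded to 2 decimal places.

-20.45%

Deflate each year: 1992 → 3992.9/0.904 = 4416.92; 1996 → 4325.1/1.231 = 3513.48.
So real GDP changed by 3513.48/4416.92 − 1 = -0.2045, i.e. -20.45%.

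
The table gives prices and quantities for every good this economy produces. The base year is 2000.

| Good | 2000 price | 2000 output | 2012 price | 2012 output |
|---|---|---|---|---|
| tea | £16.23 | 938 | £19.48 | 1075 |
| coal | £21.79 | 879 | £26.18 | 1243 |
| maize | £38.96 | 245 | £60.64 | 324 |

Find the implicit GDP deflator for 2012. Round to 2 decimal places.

Nominal GDP 2012 = 19.48·1075 + 26.18·1243 + 60.64·324 = 73130.10.
Real GDP 2012 (at 2000 prices) = 16.23·1075 + 21.79·1243 + 38.96·324 = 57155.26.
Deflator = Nominal/Real × 100 = 73130.10/57155.26 × 100 = 127.950.

127.95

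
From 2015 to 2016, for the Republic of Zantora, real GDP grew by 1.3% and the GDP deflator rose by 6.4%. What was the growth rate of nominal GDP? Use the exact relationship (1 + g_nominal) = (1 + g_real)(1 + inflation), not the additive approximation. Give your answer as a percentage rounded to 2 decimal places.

7.78%

(1 + g_nom) = (1 + g_real)(1 + π) = 1.0130 × 1.0640 = 1.07783.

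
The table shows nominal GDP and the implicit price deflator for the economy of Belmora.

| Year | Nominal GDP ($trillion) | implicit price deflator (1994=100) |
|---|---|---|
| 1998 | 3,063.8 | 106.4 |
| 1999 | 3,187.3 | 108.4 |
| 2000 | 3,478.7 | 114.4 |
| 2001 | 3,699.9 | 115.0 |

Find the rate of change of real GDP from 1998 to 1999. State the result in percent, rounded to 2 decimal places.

Real GDP 1998 = 3063.8/1.064 = 2879.51.
Real GDP 1999 = 3187.3/1.084 = 2940.31.
Change = 2940.31/2879.51 − 1 = 0.0211.

2.11%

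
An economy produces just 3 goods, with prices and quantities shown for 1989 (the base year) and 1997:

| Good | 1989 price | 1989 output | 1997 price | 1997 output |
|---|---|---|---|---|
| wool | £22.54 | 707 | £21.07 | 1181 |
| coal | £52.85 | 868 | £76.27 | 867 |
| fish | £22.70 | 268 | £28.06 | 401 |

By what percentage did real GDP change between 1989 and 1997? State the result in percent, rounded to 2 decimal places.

Real GDP 1989 = Nominal GDP 1989 = 22.54·707 + 52.85·868 + 22.70·268 = 67893.18.
Real GDP 1997 (at 1989 prices) = 22.54·1181 + 52.85·867 + 22.70·401 = 81543.39.
Real growth = 81543.39/67893.18 − 1 = 0.2011.

20.11%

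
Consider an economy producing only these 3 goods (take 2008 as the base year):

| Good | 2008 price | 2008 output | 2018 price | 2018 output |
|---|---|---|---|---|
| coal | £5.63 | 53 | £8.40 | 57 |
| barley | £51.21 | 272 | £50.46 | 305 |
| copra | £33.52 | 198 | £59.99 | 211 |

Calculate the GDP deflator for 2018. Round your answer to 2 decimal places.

123.96

Nominal GDP 2018 = 8.40·57 + 50.46·305 + 59.99·211 = 28526.99.
Real GDP 2018 (at 2008 prices) = 5.63·57 + 51.21·305 + 33.52·211 = 23012.68.
Deflator = Nominal/Real × 100 = 28526.99/23012.68 × 100 = 123.962.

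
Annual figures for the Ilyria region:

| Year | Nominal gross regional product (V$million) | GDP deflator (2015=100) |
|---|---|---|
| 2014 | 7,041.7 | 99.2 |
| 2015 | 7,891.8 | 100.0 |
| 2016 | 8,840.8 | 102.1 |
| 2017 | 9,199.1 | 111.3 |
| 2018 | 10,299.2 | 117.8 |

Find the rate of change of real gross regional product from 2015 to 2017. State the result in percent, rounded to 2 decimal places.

Real gross regional product 2015 = 7891.8/1.000 = 7891.80.
Real gross regional product 2017 = 9199.1/1.113 = 8265.14.
Change = 8265.14/7891.80 − 1 = 0.0473.

4.73%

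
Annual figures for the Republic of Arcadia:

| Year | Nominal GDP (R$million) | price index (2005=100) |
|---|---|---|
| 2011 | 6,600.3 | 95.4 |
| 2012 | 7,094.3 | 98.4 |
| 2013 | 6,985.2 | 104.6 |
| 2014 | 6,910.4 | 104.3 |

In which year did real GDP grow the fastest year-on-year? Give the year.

2012: real = 7094.3/0.984 = 7209.65; growth vs 2011 (6918.55) = 4.21%.
2013: real = 6985.2/1.046 = 6678.01; growth vs 2012 (7209.65) = -7.37%.
2014: real = 6910.4/1.043 = 6625.50; growth vs 2013 (6678.01) = -0.79%.

2012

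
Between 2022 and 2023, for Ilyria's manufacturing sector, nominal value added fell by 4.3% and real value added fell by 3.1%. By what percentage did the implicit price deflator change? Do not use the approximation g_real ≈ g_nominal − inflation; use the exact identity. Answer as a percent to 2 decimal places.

(1 + g_nom) = (1 + g_real)(1 + π), so π = 0.9570 / 0.9690 − 1 = -0.01238.

-1.24%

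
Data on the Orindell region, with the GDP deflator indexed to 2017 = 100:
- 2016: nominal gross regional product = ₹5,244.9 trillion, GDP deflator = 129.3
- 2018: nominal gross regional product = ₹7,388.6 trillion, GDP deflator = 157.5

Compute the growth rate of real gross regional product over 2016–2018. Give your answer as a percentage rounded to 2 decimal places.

Deflate each year: 2016 → 5244.9/1.293 = 4056.38; 2018 → 7388.6/1.575 = 4691.17.
So real gross regional product changed by 4691.17/4056.38 − 1 = 0.1565, i.e. 15.65%.

15.65%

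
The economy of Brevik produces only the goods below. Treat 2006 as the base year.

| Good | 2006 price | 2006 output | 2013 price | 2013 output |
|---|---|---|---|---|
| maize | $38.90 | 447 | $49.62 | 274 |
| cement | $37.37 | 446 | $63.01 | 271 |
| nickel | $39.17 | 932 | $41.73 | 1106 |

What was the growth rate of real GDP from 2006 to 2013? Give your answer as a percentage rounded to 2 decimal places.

Real GDP 2006 = Nominal GDP 2006 = 38.90·447 + 37.37·446 + 39.17·932 = 70561.76.
Real GDP 2013 (at 2006 prices) = 38.90·274 + 37.37·271 + 39.17·1106 = 64107.89.
Real growth = 64107.89/70561.76 − 1 = -0.0915.

-9.15%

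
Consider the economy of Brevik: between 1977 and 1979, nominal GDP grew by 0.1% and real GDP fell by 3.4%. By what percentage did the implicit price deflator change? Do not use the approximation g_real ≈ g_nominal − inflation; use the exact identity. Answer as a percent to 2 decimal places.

3.62%

(1 + g_nom) = (1 + g_real)(1 + π), so π = 1.0010 / 0.9660 − 1 = 0.03623.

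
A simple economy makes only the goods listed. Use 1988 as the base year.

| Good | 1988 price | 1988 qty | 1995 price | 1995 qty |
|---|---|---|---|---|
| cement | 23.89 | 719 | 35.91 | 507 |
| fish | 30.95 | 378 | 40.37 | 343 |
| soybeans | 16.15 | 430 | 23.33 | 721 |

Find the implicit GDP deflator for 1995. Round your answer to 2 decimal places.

Nominal GDP 1995 = 35.91·507 + 40.37·343 + 23.33·721 = 48874.21.
Real GDP 1995 (at 1988 prices) = 23.89·507 + 30.95·343 + 16.15·721 = 34372.23.
Deflator = Nominal/Real × 100 = 48874.21/34372.23 × 100 = 142.191.

142.19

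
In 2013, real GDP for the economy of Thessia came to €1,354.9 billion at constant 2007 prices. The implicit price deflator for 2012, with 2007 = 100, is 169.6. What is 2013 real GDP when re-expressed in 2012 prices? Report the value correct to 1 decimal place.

Real GDP in 2012 prices = Real GDP in 2007 prices × (P_2012/P_2007) = 1354.9 × 1.696 = 2297.91.

€2,297.9 billion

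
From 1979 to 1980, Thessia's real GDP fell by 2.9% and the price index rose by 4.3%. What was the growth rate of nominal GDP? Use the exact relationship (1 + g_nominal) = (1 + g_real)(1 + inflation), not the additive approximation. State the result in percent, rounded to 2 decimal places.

1.28%

(1 + g_nom) = (1 + g_real)(1 + π) = 0.9710 × 1.0430 = 1.01275.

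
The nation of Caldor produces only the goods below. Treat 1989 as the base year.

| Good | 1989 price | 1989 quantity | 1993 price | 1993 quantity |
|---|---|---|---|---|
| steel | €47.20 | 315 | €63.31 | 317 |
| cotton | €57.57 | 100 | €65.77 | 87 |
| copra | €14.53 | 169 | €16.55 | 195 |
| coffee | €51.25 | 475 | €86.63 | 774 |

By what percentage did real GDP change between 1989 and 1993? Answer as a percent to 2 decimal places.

Real GDP 1989 = Nominal GDP 1989 = 47.20·315 + 57.57·100 + 14.53·169 + 51.25·475 = 47424.32.
Real GDP 1993 (at 1989 prices) = 47.20·317 + 57.57·87 + 14.53·195 + 51.25·774 = 62471.84.
Real growth = 62471.84/47424.32 − 1 = 0.3173.

31.73%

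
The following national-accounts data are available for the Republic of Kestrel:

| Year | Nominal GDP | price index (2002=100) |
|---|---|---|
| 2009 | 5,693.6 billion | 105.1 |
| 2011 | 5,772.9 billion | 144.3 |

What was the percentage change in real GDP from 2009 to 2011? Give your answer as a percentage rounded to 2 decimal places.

Deflate each year: 2009 → 5693.6/1.051 = 5417.32; 2011 → 5772.9/1.443 = 4000.62.
So real GDP changed by 4000.62/5417.32 − 1 = -0.2615, i.e. -26.15%.

-26.15%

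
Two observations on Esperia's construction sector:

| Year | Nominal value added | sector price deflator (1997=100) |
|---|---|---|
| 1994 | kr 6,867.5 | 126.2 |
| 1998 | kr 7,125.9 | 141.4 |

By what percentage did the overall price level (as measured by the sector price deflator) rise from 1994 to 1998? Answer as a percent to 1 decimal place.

Price-level change = 141.4 / 126.2 − 1 = 0.1204.

12.0%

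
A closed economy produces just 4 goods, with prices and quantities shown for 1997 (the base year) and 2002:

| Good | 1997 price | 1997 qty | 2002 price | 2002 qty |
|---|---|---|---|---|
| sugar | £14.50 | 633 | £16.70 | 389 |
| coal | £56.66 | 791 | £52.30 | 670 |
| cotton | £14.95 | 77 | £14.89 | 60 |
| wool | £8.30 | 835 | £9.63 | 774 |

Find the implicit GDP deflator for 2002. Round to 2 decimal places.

Nominal GDP 2002 = 16.70·389 + 52.30·670 + 14.89·60 + 9.63·774 = 49884.32.
Real GDP 2002 (at 1997 prices) = 14.50·389 + 56.66·670 + 14.95·60 + 8.30·774 = 50923.90.
Deflator = Nominal/Real × 100 = 49884.32/50923.90 × 100 = 97.959.

97.96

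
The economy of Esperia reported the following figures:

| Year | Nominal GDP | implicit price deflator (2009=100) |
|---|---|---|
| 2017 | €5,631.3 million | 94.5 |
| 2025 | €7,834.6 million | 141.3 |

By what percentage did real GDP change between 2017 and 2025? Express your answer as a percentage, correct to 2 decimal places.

-6.95%

Deflate each year: 2017 → 5631.3/0.945 = 5959.05; 2025 → 7834.6/1.413 = 5544.66.
So real GDP changed by 5544.66/5959.05 − 1 = -0.0695, i.e. -6.95%.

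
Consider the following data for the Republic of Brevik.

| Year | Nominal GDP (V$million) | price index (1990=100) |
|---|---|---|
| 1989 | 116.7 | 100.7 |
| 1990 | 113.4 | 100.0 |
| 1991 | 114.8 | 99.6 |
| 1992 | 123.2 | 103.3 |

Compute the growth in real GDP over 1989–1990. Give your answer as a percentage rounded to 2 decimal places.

-2.15%

Real GDP 1989 = 116.7/1.007 = 115.89.
Real GDP 1990 = 113.4/1.000 = 113.40.
Change = 113.40/115.89 − 1 = -0.0215.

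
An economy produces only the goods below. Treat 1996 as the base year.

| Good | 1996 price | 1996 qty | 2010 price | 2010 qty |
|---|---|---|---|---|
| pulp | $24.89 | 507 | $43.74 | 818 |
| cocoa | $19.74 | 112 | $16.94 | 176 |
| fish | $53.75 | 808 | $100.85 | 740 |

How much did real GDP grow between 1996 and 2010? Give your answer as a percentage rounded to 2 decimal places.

Real GDP 1996 = Nominal GDP 1996 = 24.89·507 + 19.74·112 + 53.75·808 = 58260.11.
Real GDP 2010 (at 1996 prices) = 24.89·818 + 19.74·176 + 53.75·740 = 63609.26.
Real growth = 63609.26/58260.11 − 1 = 0.0918.

9.18%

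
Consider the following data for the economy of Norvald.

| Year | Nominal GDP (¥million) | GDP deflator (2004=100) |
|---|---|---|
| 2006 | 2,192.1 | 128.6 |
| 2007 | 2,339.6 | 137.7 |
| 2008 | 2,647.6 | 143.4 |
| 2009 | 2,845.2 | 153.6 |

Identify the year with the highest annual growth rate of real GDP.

2007: real = 2339.6/1.377 = 1699.06; growth vs 2006 (1704.59) = -0.32%.
2008: real = 2647.6/1.434 = 1846.30; growth vs 2007 (1699.06) = 8.67%.
2009: real = 2845.2/1.536 = 1852.34; growth vs 2008 (1846.30) = 0.33%.

2008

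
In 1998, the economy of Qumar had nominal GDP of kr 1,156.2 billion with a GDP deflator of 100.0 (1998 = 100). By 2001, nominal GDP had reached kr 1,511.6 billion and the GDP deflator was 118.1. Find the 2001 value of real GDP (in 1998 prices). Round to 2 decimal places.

kr 1,279.93 billion

Real GDP = Nominal / (GDP deflator/100) = 1511.6 / 1.181 = 1279.93.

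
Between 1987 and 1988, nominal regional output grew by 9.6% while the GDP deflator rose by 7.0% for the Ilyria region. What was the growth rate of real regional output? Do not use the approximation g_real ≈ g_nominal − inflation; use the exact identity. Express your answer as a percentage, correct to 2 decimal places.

(1 + g_nom) = (1 + g_real)(1 + π), so g_real = 1.0960 / 1.0700 − 1 = 0.02430.

2.43%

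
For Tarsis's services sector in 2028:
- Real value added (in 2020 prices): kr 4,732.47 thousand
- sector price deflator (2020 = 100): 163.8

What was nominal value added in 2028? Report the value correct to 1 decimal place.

kr 7,751.8 thousand

Nominal value added = Real × (sector price deflator/100) = 4732.47 × 1.638 = 7751.79.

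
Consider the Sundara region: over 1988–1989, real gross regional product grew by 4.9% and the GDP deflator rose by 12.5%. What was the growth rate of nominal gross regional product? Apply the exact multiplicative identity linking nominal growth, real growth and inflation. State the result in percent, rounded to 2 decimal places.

18.01%

(1 + g_nom) = (1 + g_real)(1 + π) = 1.0490 × 1.1250 = 1.18013.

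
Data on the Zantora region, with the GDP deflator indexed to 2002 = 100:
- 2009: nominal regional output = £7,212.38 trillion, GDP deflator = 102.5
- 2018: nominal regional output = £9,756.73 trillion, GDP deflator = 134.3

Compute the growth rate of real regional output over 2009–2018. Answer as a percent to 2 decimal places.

3.25%

Real regional output 2009 = 7212.38 / 1.025 = 7036.47.
Real regional output 2018 = 9756.73 / 1.343 = 7264.88.
Real growth = 7264.88 / 7036.47 − 1 = 0.0325.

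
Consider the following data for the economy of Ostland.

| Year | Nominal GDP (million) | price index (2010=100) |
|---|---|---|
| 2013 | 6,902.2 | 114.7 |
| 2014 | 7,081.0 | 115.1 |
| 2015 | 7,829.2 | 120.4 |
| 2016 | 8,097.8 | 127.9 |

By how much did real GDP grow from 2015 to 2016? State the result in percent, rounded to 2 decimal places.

-2.63%

Real GDP 2015 = 7829.2/1.204 = 6502.66.
Real GDP 2016 = 8097.8/1.279 = 6331.35.
Change = 6331.35/6502.66 − 1 = -0.0263.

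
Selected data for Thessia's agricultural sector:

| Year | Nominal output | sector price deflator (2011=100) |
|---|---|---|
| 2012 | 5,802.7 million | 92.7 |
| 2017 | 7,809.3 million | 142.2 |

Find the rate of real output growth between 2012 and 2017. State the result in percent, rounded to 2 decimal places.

Deflate each year: 2012 → 5802.7/0.927 = 6259.65; 2017 → 7809.3/1.422 = 5491.77.
So real output changed by 5491.77/6259.65 − 1 = -0.1227, i.e. -12.27%.

-12.27%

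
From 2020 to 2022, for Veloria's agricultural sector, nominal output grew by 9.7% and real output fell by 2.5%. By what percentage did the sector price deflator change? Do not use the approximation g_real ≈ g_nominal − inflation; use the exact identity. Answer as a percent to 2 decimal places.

(1 + g_nom) = (1 + g_real)(1 + π), so π = 1.0970 / 0.9750 − 1 = 0.12513.

12.51%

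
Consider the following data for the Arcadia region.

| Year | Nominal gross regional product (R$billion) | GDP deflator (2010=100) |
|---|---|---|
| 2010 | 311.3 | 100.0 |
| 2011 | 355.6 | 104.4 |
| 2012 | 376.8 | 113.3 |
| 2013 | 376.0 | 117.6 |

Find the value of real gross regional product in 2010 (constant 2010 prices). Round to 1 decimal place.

Real gross regional product 2010 = 311.3 / 1.000 = 311.30.

R$311.3 billion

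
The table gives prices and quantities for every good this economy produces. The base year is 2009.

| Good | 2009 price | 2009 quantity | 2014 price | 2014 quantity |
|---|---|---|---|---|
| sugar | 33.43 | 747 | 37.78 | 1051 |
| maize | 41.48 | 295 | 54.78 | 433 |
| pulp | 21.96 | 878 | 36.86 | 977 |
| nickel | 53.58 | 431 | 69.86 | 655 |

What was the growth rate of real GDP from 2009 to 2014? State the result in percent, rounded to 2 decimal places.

37.78%

Real GDP 2009 = Nominal GDP 2009 = 33.43·747 + 41.48·295 + 21.96·878 + 53.58·431 = 79582.67.
Real GDP 2014 (at 2009 prices) = 33.43·1051 + 41.48·433 + 21.96·977 + 53.58·655 = 109645.59.
Real growth = 109645.59/79582.67 − 1 = 0.3778.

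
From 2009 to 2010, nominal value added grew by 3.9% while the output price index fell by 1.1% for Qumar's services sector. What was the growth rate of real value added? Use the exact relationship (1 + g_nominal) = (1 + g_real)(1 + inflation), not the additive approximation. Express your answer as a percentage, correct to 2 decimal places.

5.06%

(1 + g_nom) = (1 + g_real)(1 + π), so g_real = 1.0390 / 0.9890 − 1 = 0.05056.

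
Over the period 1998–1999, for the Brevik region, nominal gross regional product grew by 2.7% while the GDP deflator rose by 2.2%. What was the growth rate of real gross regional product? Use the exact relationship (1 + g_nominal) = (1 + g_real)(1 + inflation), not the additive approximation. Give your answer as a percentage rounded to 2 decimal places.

0.49%

(1 + g_nom) = (1 + g_real)(1 + π), so g_real = 1.0270 / 1.0220 − 1 = 0.00489.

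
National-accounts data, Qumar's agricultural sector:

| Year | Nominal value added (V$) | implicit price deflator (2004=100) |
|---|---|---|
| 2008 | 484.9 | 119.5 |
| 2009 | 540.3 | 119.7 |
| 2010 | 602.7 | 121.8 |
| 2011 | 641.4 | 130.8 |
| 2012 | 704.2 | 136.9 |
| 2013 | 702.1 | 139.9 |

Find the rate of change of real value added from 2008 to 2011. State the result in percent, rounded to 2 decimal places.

Real value added 2008 = 484.9/1.195 = 405.77.
Real value added 2011 = 641.4/1.308 = 490.37.
Change = 490.37/405.77 − 1 = 0.2085.

20.85%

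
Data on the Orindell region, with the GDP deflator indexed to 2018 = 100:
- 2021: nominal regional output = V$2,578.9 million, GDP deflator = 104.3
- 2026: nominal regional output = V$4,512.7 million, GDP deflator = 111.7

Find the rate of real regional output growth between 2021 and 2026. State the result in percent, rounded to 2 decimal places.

Real regional output 2021 = 2578.9 / 1.043 = 2472.58.
Real regional output 2026 = 4512.7 / 1.117 = 4040.02.
Real growth = 4040.02 / 2472.58 − 1 = 0.6339.

63.39%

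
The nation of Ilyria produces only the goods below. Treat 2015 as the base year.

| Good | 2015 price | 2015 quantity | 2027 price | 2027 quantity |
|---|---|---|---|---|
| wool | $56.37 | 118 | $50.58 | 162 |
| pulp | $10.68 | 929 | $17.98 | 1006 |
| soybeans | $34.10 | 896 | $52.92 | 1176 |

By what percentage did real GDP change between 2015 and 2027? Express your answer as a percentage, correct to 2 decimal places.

Real GDP 2015 = Nominal GDP 2015 = 56.37·118 + 10.68·929 + 34.10·896 = 47126.98.
Real GDP 2027 (at 2015 prices) = 56.37·162 + 10.68·1006 + 34.10·1176 = 59977.62.
Real growth = 59977.62/47126.98 − 1 = 0.2727.

27.27%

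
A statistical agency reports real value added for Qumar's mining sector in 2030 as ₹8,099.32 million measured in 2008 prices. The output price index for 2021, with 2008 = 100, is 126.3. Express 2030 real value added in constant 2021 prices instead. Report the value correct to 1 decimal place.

₹10,229.4 million

Real value added in 2021 prices = Real value added in 2008 prices × (P_2021/P_2008) = 8099.32 × 1.263 = 10229.44.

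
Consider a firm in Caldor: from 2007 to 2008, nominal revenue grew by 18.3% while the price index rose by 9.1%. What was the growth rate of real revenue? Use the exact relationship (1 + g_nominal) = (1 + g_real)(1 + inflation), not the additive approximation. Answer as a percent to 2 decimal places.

8.43%

(1 + g_nom) = (1 + g_real)(1 + π), so g_real = 1.1830 / 1.0910 − 1 = 0.08433.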